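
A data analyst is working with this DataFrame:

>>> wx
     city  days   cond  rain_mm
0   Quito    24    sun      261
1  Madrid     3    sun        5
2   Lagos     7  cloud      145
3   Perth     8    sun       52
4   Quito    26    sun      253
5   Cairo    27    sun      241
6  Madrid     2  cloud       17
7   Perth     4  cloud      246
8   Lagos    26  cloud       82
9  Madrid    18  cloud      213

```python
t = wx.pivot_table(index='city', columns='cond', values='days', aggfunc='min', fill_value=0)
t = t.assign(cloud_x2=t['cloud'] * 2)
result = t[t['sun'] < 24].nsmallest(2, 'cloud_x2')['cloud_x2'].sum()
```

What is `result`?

pivot: rows=city, cols=cond, min(days):
cond    cloud  sun
city              
Cairo       0   27
Lagos       7    0
Madrid      2    3
Perth       4    8
Quito       0   24
add column cloud_x2 = t['cloud'] * 2:
cond    cloud  sun  cloud_x2
city                        
Cairo       0   27         0
Lagos       7    0        14
Madrid      2    3         4
Perth       4    8         8
Quito       0   24         0
filter rows where sun < 24:
cond    cloud  sun  cloud_x2
city                        
Lagos       7    0        14
Madrid      2    3         4
Perth       4    8         8
take 2 rows with smallest cloud_x2:
cond    cloud  sun  cloud_x2
city                        
Madrid      2    3         4
Perth       4    8         8

12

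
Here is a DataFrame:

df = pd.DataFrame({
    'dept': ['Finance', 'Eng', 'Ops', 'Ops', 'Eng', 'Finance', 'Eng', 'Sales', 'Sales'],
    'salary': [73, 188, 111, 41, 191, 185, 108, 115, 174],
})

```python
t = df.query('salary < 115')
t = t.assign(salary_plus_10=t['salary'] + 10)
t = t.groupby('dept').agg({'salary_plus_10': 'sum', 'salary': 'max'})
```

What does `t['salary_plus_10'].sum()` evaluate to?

filter rows where salary < 115:
      dept  salary
0  Finance      73
2      Ops     111
3      Ops      41
6      Eng     108
add column salary_plus_10 = t['salary'] + 10:
      dept  salary  salary_plus_10
0  Finance      73              83
2      Ops     111             121
3      Ops      41              51
6      Eng     108             118
group by dept: sum(salary_plus_10), max(salary):
         salary_plus_10  salary
dept                           
Eng                 118     108
Finance              83      73
Ops                 172     111
Then the sum of column 'salary_plus_10': 373

373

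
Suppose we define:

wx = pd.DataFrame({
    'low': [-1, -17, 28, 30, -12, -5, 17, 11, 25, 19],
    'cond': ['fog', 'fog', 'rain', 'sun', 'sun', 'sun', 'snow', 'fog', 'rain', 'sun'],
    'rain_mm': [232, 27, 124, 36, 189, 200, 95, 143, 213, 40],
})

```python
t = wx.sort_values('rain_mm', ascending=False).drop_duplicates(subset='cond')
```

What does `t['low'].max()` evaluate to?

sort by rain_mm descending:
   low  cond  rain_mm
0   -1   fog      232
8   25  rain      213
5   -5   sun      200
4  -12   sun      189
7   11   fog      143
2   28  rain      124
6   17  snow       95
9   19   sun       40
3   30   sun       36
1  -17   fog       27
drop duplicate cond (keep=first):
   low  cond  rain_mm
0   -1   fog      232
8   25  rain      213
5   -5   sun      200
6   17  snow       95
Then the max of column 'low': 25

25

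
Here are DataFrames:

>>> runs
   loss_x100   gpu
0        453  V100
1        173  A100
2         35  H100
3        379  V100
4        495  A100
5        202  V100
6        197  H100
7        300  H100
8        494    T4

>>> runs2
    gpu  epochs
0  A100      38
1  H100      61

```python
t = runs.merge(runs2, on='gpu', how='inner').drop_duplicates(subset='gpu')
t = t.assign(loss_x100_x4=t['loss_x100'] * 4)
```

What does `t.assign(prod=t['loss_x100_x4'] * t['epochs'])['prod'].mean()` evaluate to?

17418.0

merge on 'gpu' (how='inner') → 5 rows:
   loss_x100   gpu  epochs
0        173  A100      38
1         35  H100      61
2        495  A100      38
3        197  H100      61
4        300  H100      61
drop duplicate gpu (keep=first):
   loss_x100   gpu  epochs
0        173  A100      38
1         35  H100      61
add column loss_x100_x4 = t['loss_x100'] * 4:
   loss_x100   gpu  epochs  loss_x100_x4
0        173  A100      38           692
1         35  H100      61           140
add column prod = t['loss_x100_x4'] * t['epochs']:
   loss_x100   gpu  epochs  loss_x100_x4   prod
0        173  A100      38           692  26296
1         35  H100      61           140   8540
Hence 17418.0.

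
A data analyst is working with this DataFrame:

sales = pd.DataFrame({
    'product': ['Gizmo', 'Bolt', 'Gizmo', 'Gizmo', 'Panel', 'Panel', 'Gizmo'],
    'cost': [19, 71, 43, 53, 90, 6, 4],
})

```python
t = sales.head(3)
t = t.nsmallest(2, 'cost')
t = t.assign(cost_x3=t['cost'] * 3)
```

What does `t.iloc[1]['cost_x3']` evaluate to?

take first 3 rows:
  product  cost
0   Gizmo    19
1    Bolt    71
2   Gizmo    43
take 2 rows with smallest cost:
  product  cost
0   Gizmo    19
2   Gizmo    43
add column cost_x3 = t['cost'] * 3:
  product  cost  cost_x3
0   Gizmo    19       57
2   Gizmo    43      129
Then the value at position 1, column 'cost_x3': 129

129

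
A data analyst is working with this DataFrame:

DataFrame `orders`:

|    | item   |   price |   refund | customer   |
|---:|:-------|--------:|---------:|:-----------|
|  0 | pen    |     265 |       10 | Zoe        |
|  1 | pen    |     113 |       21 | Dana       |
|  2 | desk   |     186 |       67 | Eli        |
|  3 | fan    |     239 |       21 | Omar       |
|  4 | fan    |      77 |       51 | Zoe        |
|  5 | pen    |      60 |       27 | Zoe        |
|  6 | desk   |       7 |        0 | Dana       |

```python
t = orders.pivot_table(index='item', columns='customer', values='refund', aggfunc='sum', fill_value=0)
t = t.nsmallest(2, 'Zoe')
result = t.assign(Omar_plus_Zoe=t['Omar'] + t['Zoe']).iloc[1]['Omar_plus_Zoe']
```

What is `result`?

pivot: rows=item, cols=customer, sum(refund):
customer  Dana  Eli  Omar  Zoe
item                          
desk         0   67     0    0
fan          0    0    21   51
pen         21    0     0   37
take 2 rows with smallest Zoe:
customer  Dana  Eli  Omar  Zoe
item                          
desk         0   67     0    0
pen         21    0     0   37
add column Omar_plus_Zoe = t['Omar'] + t['Zoe']:
customer  Dana  Eli  Omar  Zoe  Omar_plus_Zoe
item                                         
desk         0   67     0    0              0
pen         21    0     0   37             37

37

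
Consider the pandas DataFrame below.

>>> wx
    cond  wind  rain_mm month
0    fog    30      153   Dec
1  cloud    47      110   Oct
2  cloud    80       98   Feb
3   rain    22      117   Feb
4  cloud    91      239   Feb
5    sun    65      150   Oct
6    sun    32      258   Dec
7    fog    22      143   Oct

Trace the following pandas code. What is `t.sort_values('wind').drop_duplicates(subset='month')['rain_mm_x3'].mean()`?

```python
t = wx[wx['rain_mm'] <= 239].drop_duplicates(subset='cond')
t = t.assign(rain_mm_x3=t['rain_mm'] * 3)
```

filter rows where rain_mm <= 239:
    cond  wind  rain_mm month
0    fog    30      153   Dec
1  cloud    47      110   Oct
2  cloud    80       98   Feb
3   rain    22      117   Feb
4  cloud    91      239   Feb
5    sun    65      150   Oct
7    fog    22      143   Oct
drop duplicate cond (keep=first):
    cond  wind  rain_mm month
0    fog    30      153   Dec
1  cloud    47      110   Oct
3   rain    22      117   Feb
5    sun    65      150   Oct
add column rain_mm_x3 = t['rain_mm'] * 3:
    cond  wind  rain_mm month  rain_mm_x3
0    fog    30      153   Dec         459
1  cloud    47      110   Oct         330
3   rain    22      117   Feb         351
5    sun    65      150   Oct         450
sort by wind:
    cond  wind  rain_mm month  rain_mm_x3
3   rain    22      117   Feb         351
0    fog    30      153   Dec         459
1  cloud    47      110   Oct         330
5    sun    65      150   Oct         450
drop duplicate month (keep=first):
    cond  wind  rain_mm month  rain_mm_x3
3   rain    22      117   Feb         351
0    fog    30      153   Dec         459
1  cloud    47      110   Oct         330
Then the mean of column 'rain_mm_x3': 380.0

380.0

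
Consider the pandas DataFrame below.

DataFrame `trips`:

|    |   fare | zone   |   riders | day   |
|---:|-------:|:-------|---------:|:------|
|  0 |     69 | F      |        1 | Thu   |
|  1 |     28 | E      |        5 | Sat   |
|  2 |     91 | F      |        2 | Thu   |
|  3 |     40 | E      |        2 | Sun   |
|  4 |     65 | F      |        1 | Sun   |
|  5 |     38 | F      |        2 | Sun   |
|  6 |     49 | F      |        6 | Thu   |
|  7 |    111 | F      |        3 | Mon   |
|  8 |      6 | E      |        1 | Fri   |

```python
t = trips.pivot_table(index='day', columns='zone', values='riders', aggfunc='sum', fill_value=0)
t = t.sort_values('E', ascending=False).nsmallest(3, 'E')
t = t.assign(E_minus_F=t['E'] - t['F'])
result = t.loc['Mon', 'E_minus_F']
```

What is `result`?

pivot: rows=day, cols=zone, sum(riders):
zone  E  F
day       
Fri   1  0
Mon   0  3
Sat   5  0
Sun   2  3
Thu   0  9
sort by E descending:
zone  E  F
day       
Sat   5  0
Sun   2  3
Fri   1  0
Mon   0  3
Thu   0  9
take 3 rows with smallest E:
zone  E  F
day       
Mon   0  3
Thu   0  9
Fri   1  0
add column E_minus_F = t['E'] - t['F']:
zone  E  F  E_minus_F
day                  
Mon   0  3         -3
Thu   0  9         -9
Fri   1  0          1
value at row 'Mon', column 'E_minus_F' → -3

-3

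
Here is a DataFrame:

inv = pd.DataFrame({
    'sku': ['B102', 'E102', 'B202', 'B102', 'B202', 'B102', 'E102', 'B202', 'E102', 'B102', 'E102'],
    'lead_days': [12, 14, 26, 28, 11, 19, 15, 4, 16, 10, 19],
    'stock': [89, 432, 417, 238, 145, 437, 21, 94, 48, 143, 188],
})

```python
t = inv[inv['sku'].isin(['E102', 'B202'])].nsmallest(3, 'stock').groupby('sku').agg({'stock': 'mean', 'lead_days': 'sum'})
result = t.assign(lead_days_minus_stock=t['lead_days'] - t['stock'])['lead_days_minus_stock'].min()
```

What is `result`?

filter rows where sku in ['E102', 'B202']:
     sku  lead_days  stock
1   E102         14    432
2   B202         26    417
4   B202         11    145
6   E102         15     21
7   B202          4     94
8   E102         16     48
10  E102         19    188
take 3 rows with smallest stock:
    sku  lead_days  stock
6  E102         15     21
8  E102         16     48
7  B202          4     94
group by sku: mean(stock), sum(lead_days):
      stock  lead_days
sku                   
B202   94.0          4
E102   34.5         31
add column lead_days_minus_stock = t['lead_days'] - t['stock']:
      stock  lead_days  lead_days_minus_stock
sku                                          
B202   94.0          4                  -90.0
E102   34.5         31                   -3.5
So min() = -90.0.

-90.0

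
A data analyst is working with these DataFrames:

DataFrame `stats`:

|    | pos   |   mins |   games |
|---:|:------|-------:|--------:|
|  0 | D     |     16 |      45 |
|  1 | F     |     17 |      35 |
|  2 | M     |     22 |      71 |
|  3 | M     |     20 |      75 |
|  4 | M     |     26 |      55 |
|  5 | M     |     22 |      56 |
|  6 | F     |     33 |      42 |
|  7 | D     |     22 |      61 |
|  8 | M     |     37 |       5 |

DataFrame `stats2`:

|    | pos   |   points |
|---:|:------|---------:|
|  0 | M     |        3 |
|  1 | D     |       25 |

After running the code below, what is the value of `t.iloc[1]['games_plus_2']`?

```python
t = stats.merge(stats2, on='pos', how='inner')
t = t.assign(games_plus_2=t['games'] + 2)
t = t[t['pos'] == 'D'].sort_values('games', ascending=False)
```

merge on 'pos' (how='inner') → 7 rows:
  pos  mins  games  points
0   D    16     45      25
1   M    22     71       3
2   M    20     75       3
3   M    26     55       3
4   M    22     56       3
5   D    22     61      25
6   M    37      5       3
add column games_plus_2 = t['games'] + 2:
  pos  mins  games  points  games_plus_2
0   D    16     45      25            47
1   M    22     71       3            73
2   M    20     75       3            77
3   M    26     55       3            57
4   M    22     56       3            58
5   D    22     61      25            63
6   M    37      5       3             7
filter rows where pos == 'D':
  pos  mins  games  points  games_plus_2
0   D    16     45      25            47
5   D    22     61      25            63
sort by games descending:
  pos  mins  games  points  games_plus_2
5   D    22     61      25            63
0   D    16     45      25            47
Finally, value at position 1, column 'games_plus_2' = 47.

47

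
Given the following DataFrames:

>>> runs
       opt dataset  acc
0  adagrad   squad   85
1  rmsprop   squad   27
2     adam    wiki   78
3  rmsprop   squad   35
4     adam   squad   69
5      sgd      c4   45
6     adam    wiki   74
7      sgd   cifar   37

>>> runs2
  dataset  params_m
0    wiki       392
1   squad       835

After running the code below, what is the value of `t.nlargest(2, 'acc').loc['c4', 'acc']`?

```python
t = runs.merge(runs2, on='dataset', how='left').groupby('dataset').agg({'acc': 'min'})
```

merge on 'dataset' (how='left') → 8 rows:
       opt dataset  acc  params_m
0  adagrad   squad   85     835.0
1  rmsprop   squad   27     835.0
2     adam    wiki   78     392.0
3  rmsprop   squad   35     835.0
4     adam   squad   69     835.0
5      sgd      c4   45       NaN
6     adam    wiki   74     392.0
7      sgd   cifar   37       NaN
group by dataset, min of acc:
         acc
dataset     
c4        45
cifar     37
squad     27
wiki      74
take 2 rows with largest acc:
         acc
dataset     
wiki      74
c4        45
value at row 'c4', column 'acc' → 45

45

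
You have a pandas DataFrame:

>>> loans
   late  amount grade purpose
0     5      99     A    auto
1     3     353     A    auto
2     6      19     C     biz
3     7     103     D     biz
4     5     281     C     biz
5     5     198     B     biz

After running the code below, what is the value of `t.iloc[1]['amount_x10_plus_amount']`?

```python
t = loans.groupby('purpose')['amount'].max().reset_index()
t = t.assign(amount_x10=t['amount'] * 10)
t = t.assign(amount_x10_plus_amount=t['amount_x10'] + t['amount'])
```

3091

group by purpose, max of amount:
purpose
auto    353
biz     281
Name: amount, dtype: int64
reset_index():
  purpose  amount
0    auto     353
1     biz     281
add column amount_x10 = t['amount'] * 10:
  purpose  amount  amount_x10
0    auto     353        3530
1     biz     281        2810
add column amount_x10_plus_amount = t['amount_x10'] + t['amount']:
  purpose  amount  amount_x10  amount_x10_plus_amount
0    auto     353        3530                    3883
1     biz     281        2810                    3091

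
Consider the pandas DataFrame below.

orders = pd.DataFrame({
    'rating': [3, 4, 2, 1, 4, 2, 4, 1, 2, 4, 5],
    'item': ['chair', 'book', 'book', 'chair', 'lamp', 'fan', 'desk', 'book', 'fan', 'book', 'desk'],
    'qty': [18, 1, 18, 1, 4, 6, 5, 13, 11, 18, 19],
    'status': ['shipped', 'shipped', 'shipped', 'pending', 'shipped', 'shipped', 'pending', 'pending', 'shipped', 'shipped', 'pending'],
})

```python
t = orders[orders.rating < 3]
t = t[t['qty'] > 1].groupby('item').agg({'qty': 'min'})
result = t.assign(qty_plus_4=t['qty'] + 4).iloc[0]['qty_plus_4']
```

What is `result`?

filter rows where rating < 3:
   rating   item  qty   status
2       2   book   18  shipped
3       1  chair    1  pending
5       2    fan    6  shipped
7       1   book   13  pending
8       2    fan   11  shipped
filter rows where qty > 1:
   rating  item  qty   status
2       2  book   18  shipped
5       2   fan    6  shipped
7       1  book   13  pending
8       2   fan   11  shipped
group by item, min of qty:
      qty
item     
book   13
fan     6
add column qty_plus_4 = t['qty'] + 4:
      qty  qty_plus_4
item                 
book   13          17
fan     6          10
Finally, value at position 0, column 'qty_plus_4' = 17.

17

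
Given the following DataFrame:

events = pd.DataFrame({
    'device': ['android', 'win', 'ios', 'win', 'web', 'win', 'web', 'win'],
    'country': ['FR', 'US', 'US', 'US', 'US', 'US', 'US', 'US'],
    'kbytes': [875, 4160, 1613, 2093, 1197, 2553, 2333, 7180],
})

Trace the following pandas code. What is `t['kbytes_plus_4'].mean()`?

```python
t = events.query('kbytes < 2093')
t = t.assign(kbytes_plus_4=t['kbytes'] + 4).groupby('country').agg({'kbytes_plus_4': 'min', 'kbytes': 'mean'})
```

1040.0

filter rows where kbytes < 2093:
    device country  kbytes
0  android      FR     875
2      ios      US    1613
4      web      US    1197
add column kbytes_plus_4 = t['kbytes'] + 4:
    device country  kbytes  kbytes_plus_4
0  android      FR     875            879
2      ios      US    1613           1617
4      web      US    1197           1201
group by country: min(kbytes_plus_4), mean(kbytes):
         kbytes_plus_4  kbytes
country                       
FR                 879   875.0
US                1201  1405.0
Reading off the mean of column 'kbytes_plus_4', we get 1040.0.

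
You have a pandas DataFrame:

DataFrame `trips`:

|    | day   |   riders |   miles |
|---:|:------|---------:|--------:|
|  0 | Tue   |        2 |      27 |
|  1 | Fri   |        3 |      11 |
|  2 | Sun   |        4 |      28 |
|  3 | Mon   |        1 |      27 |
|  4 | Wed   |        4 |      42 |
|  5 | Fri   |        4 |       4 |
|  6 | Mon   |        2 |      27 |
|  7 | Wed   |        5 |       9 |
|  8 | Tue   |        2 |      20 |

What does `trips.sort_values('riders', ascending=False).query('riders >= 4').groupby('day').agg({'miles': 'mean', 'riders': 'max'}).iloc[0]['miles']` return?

sort by riders descending:
   day  riders  miles
7  Wed       5      9
2  Sun       4     28
4  Wed       4     42
5  Fri       4      4
1  Fri       3     11
0  Tue       2     27
6  Mon       2     27
8  Tue       2     20
3  Mon       1     27
filter rows where riders >= 4:
   day  riders  miles
7  Wed       5      9
2  Sun       4     28
4  Wed       4     42
5  Fri       4      4
group by day: mean(miles), max(riders):
     miles  riders
day               
Fri    4.0       4
Sun   28.0       4
Wed   25.5       5
Finally, value at position 0, column 'miles' = 4.0.

4.0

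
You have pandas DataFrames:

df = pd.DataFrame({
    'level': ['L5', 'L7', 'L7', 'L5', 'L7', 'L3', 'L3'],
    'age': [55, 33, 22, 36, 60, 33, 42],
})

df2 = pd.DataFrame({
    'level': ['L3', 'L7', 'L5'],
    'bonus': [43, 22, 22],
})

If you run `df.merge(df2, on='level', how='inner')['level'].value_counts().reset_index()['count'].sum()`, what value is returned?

7

merge on 'level' (how='inner') → 7 rows:
  level  age  bonus
0    L5   55     22
1    L7   33     22
2    L7   22     22
3    L5   36     22
4    L7   60     22
5    L3   33     43
6    L3   42     43
value_counts of level:
level
L7    3
L5    2
L3    2
Name: count, dtype: int64
reset_index():
  level  count
0    L7      3
1    L5      2
2    L3      2
Hence 7.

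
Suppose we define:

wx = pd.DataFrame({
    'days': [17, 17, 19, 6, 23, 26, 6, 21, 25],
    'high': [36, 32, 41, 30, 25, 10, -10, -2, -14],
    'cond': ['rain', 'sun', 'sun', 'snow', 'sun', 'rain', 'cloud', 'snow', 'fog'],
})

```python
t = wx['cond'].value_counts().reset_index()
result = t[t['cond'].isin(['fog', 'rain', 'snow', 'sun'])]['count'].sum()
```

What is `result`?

value_counts of cond:
cond
sun      3
rain     2
snow     2
cloud    1
fog      1
Name: count, dtype: int64
reset_index():
    cond  count
0    sun      3
1   rain      2
2   snow      2
3  cloud      1
4    fog      1
filter rows where cond in ['fog', 'rain', 'snow', 'sun']:
   cond  count
0   sun      3
1  rain      2
2  snow      2
4   fog      1

8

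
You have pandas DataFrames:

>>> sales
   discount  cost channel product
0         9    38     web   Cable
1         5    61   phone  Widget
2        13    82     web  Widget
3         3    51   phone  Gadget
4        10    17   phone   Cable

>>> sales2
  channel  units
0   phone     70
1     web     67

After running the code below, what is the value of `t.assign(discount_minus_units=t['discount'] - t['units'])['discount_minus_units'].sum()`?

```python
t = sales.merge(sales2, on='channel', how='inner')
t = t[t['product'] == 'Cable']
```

-118

merge on 'channel' (how='inner') → 5 rows:
   discount  cost channel product  units
0         9    38     web   Cable     67
1         5    61   phone  Widget     70
2        13    82     web  Widget     67
3         3    51   phone  Gadget     70
4        10    17   phone   Cable     70
filter rows where product == 'Cable':
   discount  cost channel product  units
0         9    38     web   Cable     67
4        10    17   phone   Cable     70
add column discount_minus_units = t['discount'] - t['units']:
   discount  cost channel product  units  discount_minus_units
0         9    38     web   Cable     67                   -58
4        10    17   phone   Cable     70                   -60
Finally, sum of column 'discount_minus_units' = -118.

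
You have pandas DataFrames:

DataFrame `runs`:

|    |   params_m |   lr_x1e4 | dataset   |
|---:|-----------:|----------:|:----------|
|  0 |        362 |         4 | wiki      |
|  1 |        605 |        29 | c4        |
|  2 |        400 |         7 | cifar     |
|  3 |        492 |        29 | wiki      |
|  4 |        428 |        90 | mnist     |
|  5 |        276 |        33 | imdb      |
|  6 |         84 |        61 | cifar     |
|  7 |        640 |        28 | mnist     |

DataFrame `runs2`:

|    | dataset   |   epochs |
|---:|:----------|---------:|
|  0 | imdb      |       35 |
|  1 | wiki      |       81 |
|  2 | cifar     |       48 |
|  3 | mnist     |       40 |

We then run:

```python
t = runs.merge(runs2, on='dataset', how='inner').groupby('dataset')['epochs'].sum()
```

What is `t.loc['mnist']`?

merge on 'dataset' (how='inner') → 7 rows:
   params_m  lr_x1e4 dataset  epochs
0       362        4    wiki      81
1       400        7   cifar      48
2       492       29    wiki      81
3       428       90   mnist      40
4       276       33    imdb      35
5        84       61   cifar      48
6       640       28   mnist      40
group by dataset, sum of epochs:
dataset
cifar     96
imdb      35
mnist     80
wiki     162
Name: epochs, dtype: int64
The value at index 'mnist' is 80.

80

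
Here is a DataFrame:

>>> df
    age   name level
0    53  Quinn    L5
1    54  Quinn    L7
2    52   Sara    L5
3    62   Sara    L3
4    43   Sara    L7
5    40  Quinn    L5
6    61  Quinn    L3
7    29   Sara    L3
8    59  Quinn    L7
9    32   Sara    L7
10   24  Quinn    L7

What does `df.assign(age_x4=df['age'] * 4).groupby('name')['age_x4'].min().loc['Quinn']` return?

add column age_x4 = df['age'] * 4:
    age   name level  age_x4
0    53  Quinn    L5     212
1    54  Quinn    L7     216
2    52   Sara    L5     208
3    62   Sara    L3     248
4    43   Sara    L7     172
5    40  Quinn    L5     160
6    61  Quinn    L3     244
7    29   Sara    L3     116
8    59  Quinn    L7     236
9    32   Sara    L7     128
10   24  Quinn    L7      96
group by name, min of age_x4:
name
Quinn     96
Sara     116
Name: age_x4, dtype: int64
Then the value at index 'Quinn': 96

96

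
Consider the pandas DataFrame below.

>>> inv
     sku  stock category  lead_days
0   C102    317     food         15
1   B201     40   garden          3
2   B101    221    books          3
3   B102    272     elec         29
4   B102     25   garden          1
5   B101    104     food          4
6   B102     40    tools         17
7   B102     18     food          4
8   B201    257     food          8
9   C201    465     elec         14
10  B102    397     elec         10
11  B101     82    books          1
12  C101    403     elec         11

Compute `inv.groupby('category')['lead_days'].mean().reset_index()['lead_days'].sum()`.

group by category, mean of lead_days:
category
books      2.00
elec      16.00
food       7.75
garden     2.00
tools     17.00
Name: lead_days, dtype: float64
reset_index():
  category  lead_days
0    books       2.00
1     elec      16.00
2     food       7.75
3   garden       2.00
4    tools      17.00
So sum() = 44.75.

44.75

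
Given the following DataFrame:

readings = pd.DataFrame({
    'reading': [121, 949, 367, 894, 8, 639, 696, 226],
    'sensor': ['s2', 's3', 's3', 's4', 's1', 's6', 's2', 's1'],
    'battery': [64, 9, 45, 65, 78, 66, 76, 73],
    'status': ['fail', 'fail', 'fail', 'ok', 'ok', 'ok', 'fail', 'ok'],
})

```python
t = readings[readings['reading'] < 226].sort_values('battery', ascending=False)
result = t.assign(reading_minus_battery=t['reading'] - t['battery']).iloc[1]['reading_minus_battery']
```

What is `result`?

57

filter rows where reading < 226:
   reading sensor  battery status
0      121     s2       64   fail
4        8     s1       78     ok
sort by battery descending:
   reading sensor  battery status
4        8     s1       78     ok
0      121     s2       64   fail
add column reading_minus_battery = t['reading'] - t['battery']:
   reading sensor  battery status  reading_minus_battery
4        8     s1       78     ok                    -70
0      121     s2       64   fail                     57
value at position 1, column 'reading_minus_battery' → 57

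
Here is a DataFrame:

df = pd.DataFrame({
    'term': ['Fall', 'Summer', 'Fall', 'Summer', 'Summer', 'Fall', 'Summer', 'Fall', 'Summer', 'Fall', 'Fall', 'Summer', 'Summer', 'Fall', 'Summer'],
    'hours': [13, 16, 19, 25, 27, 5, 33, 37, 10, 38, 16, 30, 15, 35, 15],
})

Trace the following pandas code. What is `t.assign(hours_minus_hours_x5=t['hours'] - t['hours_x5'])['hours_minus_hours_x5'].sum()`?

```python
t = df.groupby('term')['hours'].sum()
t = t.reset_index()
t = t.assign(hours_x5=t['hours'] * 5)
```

group by term, sum of hours:
term
Fall      163
Summer    171
Name: hours, dtype: int64
reset_index():
     term  hours
0    Fall    163
1  Summer    171
add column hours_x5 = t['hours'] * 5:
     term  hours  hours_x5
0    Fall    163       815
1  Summer    171       855
add column hours_minus_hours_x5 = t['hours'] - t['hours_x5']:
     term  hours  hours_x5  hours_minus_hours_x5
0    Fall    163       815                  -652
1  Summer    171       855                  -684

-1336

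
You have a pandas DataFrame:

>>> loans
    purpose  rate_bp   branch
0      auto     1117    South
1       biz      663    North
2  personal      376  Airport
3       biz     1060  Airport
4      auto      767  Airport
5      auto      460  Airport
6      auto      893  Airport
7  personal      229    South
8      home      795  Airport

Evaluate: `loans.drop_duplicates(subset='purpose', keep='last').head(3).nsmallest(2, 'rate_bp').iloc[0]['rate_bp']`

229

drop duplicate purpose (keep=last):
    purpose  rate_bp   branch
3       biz     1060  Airport
6      auto      893  Airport
7  personal      229    South
8      home      795  Airport
take first 3 rows:
    purpose  rate_bp   branch
3       biz     1060  Airport
6      auto      893  Airport
7  personal      229    South
take 2 rows with smallest rate_bp:
    purpose  rate_bp   branch
7  personal      229    South
6      auto      893  Airport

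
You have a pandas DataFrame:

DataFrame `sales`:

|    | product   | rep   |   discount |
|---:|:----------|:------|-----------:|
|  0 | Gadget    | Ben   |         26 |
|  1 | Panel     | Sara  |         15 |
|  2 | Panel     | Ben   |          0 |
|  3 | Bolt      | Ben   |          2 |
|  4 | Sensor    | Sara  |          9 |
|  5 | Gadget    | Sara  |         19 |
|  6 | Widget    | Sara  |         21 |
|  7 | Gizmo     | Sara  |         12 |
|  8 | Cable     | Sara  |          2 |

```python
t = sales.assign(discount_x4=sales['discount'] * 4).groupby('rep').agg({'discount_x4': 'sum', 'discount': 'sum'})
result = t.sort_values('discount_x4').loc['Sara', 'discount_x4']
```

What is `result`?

312

add column discount_x4 = sales['discount'] * 4:
  product   rep  discount  discount_x4
0  Gadget   Ben        26          104
1   Panel  Sara        15           60
2   Panel   Ben         0            0
3    Bolt   Ben         2            8
4  Sensor  Sara         9           36
5  Gadget  Sara        19           76
6  Widget  Sara        21           84
7   Gizmo  Sara        12           48
8   Cable  Sara         2            8
group by rep: sum(discount_x4), sum(discount):
      discount_x4  discount
rep                        
Ben           112        28
Sara          312        78
sort by discount_x4:
      discount_x4  discount
rep                        
Ben           112        28
Sara          312        78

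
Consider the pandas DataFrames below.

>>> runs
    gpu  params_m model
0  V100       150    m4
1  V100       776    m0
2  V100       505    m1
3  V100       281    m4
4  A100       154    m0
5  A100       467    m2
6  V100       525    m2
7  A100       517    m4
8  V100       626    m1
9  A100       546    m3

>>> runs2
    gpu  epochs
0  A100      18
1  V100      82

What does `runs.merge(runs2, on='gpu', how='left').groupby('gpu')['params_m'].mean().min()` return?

421.0

merge on 'gpu' (how='left') → 10 rows:
    gpu  params_m model  epochs
0  V100       150    m4      82
1  V100       776    m0      82
2  V100       505    m1      82
3  V100       281    m4      82
4  A100       154    m0      18
5  A100       467    m2      18
6  V100       525    m2      82
7  A100       517    m4      18
8  V100       626    m1      82
9  A100       546    m3      18
group by gpu, mean of params_m:
gpu
A100    421.000000
V100    477.166667
Name: params_m, dtype: float64
Reading off the min of the resulting series, we get 421.0.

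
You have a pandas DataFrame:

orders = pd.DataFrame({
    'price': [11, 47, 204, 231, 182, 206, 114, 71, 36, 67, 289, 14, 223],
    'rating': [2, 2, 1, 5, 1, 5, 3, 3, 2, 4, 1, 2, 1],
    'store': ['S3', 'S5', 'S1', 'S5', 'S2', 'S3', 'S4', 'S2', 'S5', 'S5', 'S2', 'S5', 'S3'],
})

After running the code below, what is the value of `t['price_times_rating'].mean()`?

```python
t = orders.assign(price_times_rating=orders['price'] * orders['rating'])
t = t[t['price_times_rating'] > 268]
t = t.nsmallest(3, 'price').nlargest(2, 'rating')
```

1092.5

add column price_times_rating = orders['price'] * orders['rating']:
    price  rating store  price_times_rating
0      11       2    S3                  22
1      47       2    S5                  94
2     204       1    S1                 204
3     231       5    S5                1155
4     182       1    S2                 182
5     206       5    S3                1030
6     114       3    S4                 342
7      71       3    S2                 213
8      36       2    S5                  72
9      67       4    S5                 268
10    289       1    S2                 289
11     14       2    S5                  28
12    223       1    S3                 223
filter rows where price_times_rating > 268:
    price  rating store  price_times_rating
3     231       5    S5                1155
5     206       5    S3                1030
6     114       3    S4                 342
10    289       1    S2                 289
take 3 rows with smallest price:
   price  rating store  price_times_rating
6    114       3    S4                 342
5    206       5    S3                1030
3    231       5    S5                1155
take 2 rows with largest rating:
   price  rating store  price_times_rating
5    206       5    S3                1030
3    231       5    S5                1155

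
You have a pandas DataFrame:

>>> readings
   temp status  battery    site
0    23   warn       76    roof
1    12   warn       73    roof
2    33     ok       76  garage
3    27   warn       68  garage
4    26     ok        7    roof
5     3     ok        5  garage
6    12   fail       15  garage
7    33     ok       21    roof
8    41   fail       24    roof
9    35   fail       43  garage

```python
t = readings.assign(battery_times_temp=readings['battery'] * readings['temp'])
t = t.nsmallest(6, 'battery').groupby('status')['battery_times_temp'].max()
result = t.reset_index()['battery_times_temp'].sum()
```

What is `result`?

add column battery_times_temp = readings['battery'] * readings['temp']:
   temp status  battery    site  battery_times_temp
0    23   warn       76    roof                1748
1    12   warn       73    roof                 876
2    33     ok       76  garage                2508
3    27   warn       68  garage                1836
4    26     ok        7    roof                 182
5     3     ok        5  garage                  15
6    12   fail       15  garage                 180
7    33     ok       21    roof                 693
8    41   fail       24    roof                 984
9    35   fail       43  garage                1505
take 6 rows with smallest battery:
   temp status  battery    site  battery_times_temp
5     3     ok        5  garage                  15
4    26     ok        7    roof                 182
6    12   fail       15  garage                 180
7    33     ok       21    roof                 693
8    41   fail       24    roof                 984
9    35   fail       43  garage                1505
group by status, max of battery_times_temp:
status
fail    1505
ok       693
Name: battery_times_temp, dtype: int64
reset_index():
  status  battery_times_temp
0   fail                1505
1     ok                 693
The sum of column 'battery_times_temp' is 2198.

2198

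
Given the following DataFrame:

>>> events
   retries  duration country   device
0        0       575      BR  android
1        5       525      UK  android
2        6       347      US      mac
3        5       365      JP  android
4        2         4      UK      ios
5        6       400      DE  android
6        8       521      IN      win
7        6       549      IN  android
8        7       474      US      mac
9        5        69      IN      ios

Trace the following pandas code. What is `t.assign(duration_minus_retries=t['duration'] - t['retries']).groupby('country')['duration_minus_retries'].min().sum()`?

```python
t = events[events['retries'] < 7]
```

1736

filter rows where retries < 7:
   retries  duration country   device
0        0       575      BR  android
1        5       525      UK  android
2        6       347      US      mac
3        5       365      JP  android
4        2         4      UK      ios
5        6       400      DE  android
7        6       549      IN  android
9        5        69      IN      ios
add column duration_minus_retries = t['duration'] - t['retries']:
   retries  duration country   device  duration_minus_retries
0        0       575      BR  android                     575
1        5       525      UK  android                     520
2        6       347      US      mac                     341
3        5       365      JP  android                     360
4        2         4      UK      ios                       2
5        6       400      DE  android                     394
7        6       549      IN  android                     543
9        5        69      IN      ios                      64
group by country, min of duration_minus_retries:
country
BR    575
DE    394
IN     64
JP    360
UK      2
US    341
Name: duration_minus_retries, dtype: int64
Hence 1736.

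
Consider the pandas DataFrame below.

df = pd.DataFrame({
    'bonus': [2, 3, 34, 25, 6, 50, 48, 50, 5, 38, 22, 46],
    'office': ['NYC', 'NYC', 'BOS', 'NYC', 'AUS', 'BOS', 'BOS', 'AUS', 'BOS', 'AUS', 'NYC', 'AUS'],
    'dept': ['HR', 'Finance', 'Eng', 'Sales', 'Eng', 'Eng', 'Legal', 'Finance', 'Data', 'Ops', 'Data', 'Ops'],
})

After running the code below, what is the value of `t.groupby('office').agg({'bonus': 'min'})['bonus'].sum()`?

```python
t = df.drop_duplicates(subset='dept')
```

45

drop duplicate dept (keep=first):
   bonus office     dept
0      2    NYC       HR
1      3    NYC  Finance
2     34    BOS      Eng
3     25    NYC    Sales
6     48    BOS    Legal
8      5    BOS     Data
9     38    AUS      Ops
group by office, min of bonus:
        bonus
office       
AUS        38
BOS         5
NYC         2
Hence 45.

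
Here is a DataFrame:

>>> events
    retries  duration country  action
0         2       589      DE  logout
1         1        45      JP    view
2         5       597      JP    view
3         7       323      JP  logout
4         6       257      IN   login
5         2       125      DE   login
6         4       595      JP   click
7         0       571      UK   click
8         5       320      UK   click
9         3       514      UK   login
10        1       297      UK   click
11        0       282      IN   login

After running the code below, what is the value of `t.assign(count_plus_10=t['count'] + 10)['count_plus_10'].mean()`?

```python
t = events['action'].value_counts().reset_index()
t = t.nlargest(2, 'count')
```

value_counts of action:
action
login     4
click     4
logout    2
view      2
Name: count, dtype: int64
reset_index():
   action  count
0   login      4
1   click      4
2  logout      2
3    view      2
take 2 rows with largest count:
  action  count
0  login      4
1  click      4
add column count_plus_10 = t['count'] + 10:
  action  count  count_plus_10
0  login      4             14
1  click      4             14
mean of column 'count_plus_10' → 14.0

14.0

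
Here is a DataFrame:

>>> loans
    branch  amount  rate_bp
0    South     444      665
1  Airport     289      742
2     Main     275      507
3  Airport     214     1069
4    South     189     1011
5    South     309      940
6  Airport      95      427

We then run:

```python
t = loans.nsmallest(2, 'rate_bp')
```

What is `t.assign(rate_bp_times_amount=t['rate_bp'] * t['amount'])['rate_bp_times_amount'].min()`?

take 2 rows with smallest rate_bp:
    branch  amount  rate_bp
6  Airport      95      427
2     Main     275      507
add column rate_bp_times_amount = t['rate_bp'] * t['amount']:
    branch  amount  rate_bp  rate_bp_times_amount
6  Airport      95      427                 40565
2     Main     275      507                139425

40565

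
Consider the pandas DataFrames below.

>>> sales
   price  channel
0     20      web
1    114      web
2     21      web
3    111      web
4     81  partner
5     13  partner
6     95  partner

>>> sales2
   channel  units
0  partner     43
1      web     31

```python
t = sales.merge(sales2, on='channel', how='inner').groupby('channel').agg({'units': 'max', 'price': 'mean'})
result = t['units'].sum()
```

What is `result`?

74

merge on 'channel' (how='inner') → 7 rows:
   price  channel  units
0     20      web     31
1    114      web     31
2     21      web     31
3    111      web     31
4     81  partner     43
5     13  partner     43
6     95  partner     43
group by channel: max(units), mean(price):
         units  price
channel              
partner     43   63.0
web         31   66.5
sum of column 'units' → 74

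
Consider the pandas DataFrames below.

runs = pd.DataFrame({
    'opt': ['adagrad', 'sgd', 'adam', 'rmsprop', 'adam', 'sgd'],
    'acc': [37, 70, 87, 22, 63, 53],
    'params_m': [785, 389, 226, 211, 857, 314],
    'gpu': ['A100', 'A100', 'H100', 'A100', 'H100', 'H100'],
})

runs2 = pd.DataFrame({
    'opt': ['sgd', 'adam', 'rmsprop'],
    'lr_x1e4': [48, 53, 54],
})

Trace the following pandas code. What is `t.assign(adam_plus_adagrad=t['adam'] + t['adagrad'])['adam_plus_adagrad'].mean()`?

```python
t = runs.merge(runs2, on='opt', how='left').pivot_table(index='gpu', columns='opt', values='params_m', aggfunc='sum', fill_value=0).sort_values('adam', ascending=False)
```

merge on 'opt' (how='left') → 6 rows:
       opt  acc  params_m   gpu  lr_x1e4
0  adagrad   37       785  A100      NaN
1      sgd   70       389  A100     48.0
2     adam   87       226  H100     53.0
3  rmsprop   22       211  A100     54.0
4     adam   63       857  H100     53.0
5      sgd   53       314  H100     48.0
pivot: rows=gpu, cols=opt, sum(params_m):
opt   adagrad  adam  rmsprop  sgd
gpu                              
A100      785     0      211  389
H100        0  1083        0  314
sort by adam descending:
opt   adagrad  adam  rmsprop  sgd
gpu                              
H100        0  1083        0  314
A100      785     0      211  389
add column adam_plus_adagrad = t['adam'] + t['adagrad']:
opt   adagrad  adam  rmsprop  sgd  adam_plus_adagrad
gpu                                                 
H100        0  1083        0  314               1083
A100      785     0      211  389                785
mean of column 'adam_plus_adagrad' → 934.0

934.0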